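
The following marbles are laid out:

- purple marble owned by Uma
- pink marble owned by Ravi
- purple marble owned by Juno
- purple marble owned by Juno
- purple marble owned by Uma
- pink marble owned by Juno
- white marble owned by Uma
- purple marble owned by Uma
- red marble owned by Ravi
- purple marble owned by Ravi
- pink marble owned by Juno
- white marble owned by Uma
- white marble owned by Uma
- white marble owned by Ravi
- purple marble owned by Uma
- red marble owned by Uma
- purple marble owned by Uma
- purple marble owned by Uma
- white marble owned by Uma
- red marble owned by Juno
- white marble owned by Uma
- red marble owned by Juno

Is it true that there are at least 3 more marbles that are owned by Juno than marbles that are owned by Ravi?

False

|marbles owned by Juno| = 6.
|marbles owned by Ravi| = 4.
The claim requires 6 − 4 = 2 ≥ 3, which does not hold.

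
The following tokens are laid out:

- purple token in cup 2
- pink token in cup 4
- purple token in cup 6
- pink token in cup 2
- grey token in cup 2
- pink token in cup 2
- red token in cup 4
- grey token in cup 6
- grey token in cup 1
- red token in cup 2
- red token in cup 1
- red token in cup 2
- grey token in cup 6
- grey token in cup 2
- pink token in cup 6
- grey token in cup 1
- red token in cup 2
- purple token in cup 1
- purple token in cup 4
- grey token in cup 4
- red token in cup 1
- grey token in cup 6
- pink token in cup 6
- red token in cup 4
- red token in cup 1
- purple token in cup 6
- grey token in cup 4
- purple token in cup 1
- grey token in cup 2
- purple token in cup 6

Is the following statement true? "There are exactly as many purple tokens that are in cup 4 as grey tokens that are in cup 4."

|purple tokens in cup 4| = 1.
|grey tokens in cup 4| = 2.
The claim requires 1 = 2, which does not hold.

False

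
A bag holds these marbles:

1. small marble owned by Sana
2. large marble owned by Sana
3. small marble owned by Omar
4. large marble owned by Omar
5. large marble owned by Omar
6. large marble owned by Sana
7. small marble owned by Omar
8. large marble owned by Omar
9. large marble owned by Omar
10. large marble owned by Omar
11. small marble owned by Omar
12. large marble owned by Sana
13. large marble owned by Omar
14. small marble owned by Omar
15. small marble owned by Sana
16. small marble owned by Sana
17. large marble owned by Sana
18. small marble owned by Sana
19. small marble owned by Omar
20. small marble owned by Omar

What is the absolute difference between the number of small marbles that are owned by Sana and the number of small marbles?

small marbles owned by Sana: 4. small marbles: 10.
|4 − 10| = 10 − 4 = 6.

6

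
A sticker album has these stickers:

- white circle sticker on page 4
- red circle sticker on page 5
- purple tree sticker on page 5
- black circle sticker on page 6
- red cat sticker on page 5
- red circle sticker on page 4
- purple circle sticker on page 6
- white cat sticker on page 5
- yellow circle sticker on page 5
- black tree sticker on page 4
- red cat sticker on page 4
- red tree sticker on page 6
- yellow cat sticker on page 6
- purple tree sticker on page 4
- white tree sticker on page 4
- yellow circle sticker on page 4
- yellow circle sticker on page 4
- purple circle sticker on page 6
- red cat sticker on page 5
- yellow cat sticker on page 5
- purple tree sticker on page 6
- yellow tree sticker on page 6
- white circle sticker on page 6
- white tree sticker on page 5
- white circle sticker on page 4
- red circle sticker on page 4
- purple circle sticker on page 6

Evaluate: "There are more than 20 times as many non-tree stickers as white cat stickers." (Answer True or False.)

|non-tree stickers| = 19.
|white cat stickers| = 1.
The claim requires 19 > 20 × 1 = 20, which does not hold.

False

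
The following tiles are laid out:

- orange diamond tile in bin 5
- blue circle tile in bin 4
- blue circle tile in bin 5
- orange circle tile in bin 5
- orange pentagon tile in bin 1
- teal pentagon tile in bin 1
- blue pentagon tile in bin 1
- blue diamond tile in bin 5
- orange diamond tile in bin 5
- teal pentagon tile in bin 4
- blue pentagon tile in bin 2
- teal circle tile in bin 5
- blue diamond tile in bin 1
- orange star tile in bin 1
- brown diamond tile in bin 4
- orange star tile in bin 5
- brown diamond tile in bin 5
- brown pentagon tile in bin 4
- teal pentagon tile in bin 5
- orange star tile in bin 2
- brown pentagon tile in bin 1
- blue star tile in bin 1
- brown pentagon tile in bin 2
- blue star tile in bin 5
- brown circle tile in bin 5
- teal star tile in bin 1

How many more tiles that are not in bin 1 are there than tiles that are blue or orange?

tiles that are not in bin 1: 18.
tiles that are blue or orange: 15.
18 − 15 = 3.

3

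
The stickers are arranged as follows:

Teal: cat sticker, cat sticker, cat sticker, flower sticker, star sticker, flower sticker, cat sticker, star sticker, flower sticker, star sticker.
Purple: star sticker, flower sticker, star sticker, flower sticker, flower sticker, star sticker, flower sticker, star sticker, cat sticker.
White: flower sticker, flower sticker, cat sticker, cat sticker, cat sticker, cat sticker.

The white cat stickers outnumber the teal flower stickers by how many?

1

white cat stickers: 4.
teal flower stickers: 3.
4 − 3 = 1.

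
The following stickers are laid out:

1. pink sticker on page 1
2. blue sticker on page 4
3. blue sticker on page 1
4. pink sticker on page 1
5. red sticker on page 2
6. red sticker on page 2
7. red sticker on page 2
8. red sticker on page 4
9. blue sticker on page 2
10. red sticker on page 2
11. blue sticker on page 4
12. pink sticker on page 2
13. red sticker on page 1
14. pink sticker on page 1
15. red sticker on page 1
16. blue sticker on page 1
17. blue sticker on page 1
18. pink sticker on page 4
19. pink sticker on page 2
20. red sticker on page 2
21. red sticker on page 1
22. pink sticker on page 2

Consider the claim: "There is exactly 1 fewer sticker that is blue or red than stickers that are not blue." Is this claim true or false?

True

There are 15 stickers that are blue or red.
There are 16 stickers that are not blue.
The claim requires 16 − 15 (= 1) to equal 1, which holds.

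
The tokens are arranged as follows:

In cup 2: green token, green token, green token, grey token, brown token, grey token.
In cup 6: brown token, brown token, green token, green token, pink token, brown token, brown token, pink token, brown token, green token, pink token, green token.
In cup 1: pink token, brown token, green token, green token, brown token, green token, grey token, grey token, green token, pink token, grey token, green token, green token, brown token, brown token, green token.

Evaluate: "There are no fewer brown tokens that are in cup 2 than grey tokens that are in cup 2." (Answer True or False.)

|brown tokens in cup 2| = 1.
|grey tokens in cup 2| = 2.
The claim requires 1 ≥ 2, which does not hold.

False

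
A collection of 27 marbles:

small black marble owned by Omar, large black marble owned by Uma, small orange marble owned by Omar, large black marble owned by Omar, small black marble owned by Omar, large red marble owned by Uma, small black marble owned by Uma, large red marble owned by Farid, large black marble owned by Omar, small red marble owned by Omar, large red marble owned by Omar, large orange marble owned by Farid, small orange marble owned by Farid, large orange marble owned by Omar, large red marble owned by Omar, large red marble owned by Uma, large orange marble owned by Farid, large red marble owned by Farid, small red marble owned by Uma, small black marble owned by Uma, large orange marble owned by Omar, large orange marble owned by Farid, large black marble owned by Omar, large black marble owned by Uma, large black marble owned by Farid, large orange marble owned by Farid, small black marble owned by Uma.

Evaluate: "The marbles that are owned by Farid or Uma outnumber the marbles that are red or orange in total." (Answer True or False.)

False

Count of marbles owned by Farid or Uma: 16.
There are 16 marbles that are red or orange.
The claim requires 16 > 16, which does not hold.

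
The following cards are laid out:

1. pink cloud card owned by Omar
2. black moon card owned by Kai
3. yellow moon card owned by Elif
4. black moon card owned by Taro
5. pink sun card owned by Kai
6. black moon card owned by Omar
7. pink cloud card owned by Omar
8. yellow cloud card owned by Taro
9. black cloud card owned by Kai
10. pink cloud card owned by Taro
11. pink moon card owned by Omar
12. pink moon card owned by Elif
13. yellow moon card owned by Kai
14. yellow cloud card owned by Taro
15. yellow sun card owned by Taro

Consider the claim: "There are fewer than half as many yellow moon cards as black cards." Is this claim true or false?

yellow moon cards: 2.
black cards: 4.
The claim requires 2 × 2 = 4 < 4, which does not hold.

False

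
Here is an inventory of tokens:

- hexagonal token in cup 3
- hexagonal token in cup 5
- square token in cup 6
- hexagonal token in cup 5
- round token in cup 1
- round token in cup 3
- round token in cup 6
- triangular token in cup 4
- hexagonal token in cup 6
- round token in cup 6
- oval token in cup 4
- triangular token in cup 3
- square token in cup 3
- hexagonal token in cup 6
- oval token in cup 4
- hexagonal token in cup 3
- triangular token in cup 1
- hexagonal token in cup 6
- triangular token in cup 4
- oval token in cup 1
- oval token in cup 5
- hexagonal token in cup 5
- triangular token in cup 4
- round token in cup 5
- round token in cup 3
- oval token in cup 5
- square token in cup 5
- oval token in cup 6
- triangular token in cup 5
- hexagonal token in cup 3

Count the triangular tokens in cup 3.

1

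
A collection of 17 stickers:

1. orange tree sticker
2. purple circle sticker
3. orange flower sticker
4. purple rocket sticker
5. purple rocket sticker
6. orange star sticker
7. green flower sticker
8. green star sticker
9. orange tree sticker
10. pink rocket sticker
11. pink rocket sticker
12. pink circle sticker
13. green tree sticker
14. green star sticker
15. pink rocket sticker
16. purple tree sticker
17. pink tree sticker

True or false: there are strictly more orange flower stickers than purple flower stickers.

There is 1 orange flower sticker.
There are 0 purple flower stickers.
The claim requires 1 > 0, which holds.

True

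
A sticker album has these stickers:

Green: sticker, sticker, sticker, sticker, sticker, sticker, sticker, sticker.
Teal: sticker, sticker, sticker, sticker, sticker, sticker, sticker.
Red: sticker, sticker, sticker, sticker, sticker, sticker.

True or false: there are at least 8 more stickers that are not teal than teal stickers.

False

|stickers that are not teal| = 14.
|teal stickers| = 7.
The claim requires 14 − 7 = 7 ≥ 8, which does not hold.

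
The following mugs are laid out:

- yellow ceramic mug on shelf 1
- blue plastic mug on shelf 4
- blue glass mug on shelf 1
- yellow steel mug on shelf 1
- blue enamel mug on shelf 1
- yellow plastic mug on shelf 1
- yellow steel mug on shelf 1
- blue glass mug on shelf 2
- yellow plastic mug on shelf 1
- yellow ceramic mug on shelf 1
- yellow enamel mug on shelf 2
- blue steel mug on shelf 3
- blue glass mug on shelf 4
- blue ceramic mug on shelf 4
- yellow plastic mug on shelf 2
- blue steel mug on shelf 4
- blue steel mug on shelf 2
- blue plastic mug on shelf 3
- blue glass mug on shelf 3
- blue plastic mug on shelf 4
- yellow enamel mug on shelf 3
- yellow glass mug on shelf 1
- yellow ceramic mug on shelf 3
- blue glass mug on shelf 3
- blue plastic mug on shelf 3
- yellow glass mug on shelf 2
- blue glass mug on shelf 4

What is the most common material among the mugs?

Counts by material: glass 8, plastic 7, steel 5, ceramic 4, enamel 3.
The maximum is 8, held uniquely by glass.

glass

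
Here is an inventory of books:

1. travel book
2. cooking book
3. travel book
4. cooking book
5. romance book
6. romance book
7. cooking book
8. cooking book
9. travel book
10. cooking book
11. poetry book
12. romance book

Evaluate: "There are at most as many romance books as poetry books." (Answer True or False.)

False

There are 3 romance books.
There is 1 poetry book.
The claim requires 3 ≤ 1, which does not hold.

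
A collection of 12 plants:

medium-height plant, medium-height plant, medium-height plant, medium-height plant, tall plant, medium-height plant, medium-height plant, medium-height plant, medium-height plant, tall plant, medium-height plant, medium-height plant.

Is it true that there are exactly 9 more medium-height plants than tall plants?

False

medium-height plants: 10.
tall plants: 2.
The claim requires 10 − 2 (= 8) to equal 9, which does not hold.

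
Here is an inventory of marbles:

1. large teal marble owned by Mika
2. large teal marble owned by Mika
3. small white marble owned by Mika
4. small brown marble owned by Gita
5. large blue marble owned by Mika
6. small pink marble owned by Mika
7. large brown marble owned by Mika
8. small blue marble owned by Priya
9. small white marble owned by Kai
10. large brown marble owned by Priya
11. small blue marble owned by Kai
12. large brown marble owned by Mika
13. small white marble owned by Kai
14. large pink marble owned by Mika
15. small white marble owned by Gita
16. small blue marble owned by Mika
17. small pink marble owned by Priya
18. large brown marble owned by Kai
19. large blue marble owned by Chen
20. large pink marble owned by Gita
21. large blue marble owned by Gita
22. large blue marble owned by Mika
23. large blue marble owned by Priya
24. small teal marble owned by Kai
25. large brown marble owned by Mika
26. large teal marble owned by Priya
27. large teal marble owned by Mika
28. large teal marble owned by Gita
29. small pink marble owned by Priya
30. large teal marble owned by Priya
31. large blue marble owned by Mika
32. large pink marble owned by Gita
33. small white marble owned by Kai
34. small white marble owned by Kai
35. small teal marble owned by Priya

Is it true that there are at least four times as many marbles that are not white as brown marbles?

|marbles that are not white| = 29.
|brown marbles| = 6.
The claim requires 29 ≥ 4 × 6 = 24, which holds.

True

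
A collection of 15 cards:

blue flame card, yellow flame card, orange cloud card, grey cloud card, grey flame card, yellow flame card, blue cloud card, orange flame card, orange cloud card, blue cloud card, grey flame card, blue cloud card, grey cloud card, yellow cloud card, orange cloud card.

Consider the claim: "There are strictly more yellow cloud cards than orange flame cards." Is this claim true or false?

False

yellow cloud cards: 1.
orange flame cards: 1.
The claim requires 1 > 1, which does not hold.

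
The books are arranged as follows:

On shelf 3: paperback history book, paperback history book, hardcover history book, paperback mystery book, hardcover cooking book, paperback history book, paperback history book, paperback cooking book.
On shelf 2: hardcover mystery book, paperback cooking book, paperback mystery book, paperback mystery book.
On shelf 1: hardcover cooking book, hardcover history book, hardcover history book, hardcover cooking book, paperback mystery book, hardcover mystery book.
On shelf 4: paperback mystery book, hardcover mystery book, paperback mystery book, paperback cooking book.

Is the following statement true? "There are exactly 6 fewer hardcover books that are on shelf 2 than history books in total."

hardcover books on shelf 2: 1.
history books: 7.
The claim requires 7 − 1 (= 6) to equal 6, which holds.

True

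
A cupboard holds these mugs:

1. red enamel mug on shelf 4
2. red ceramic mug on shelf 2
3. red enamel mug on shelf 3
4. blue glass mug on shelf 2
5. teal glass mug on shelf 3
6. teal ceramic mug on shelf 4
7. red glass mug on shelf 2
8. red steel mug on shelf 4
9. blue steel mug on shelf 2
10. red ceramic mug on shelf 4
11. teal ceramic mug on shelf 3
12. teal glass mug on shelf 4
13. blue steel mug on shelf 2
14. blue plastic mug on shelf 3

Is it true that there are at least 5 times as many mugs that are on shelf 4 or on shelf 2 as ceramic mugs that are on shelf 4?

|mugs on shelf 4 or on shelf 2| = 10.
|ceramic mugs on shelf 4| = 2.
The claim requires 10 ≥ 5 × 2 = 10, which holds.

True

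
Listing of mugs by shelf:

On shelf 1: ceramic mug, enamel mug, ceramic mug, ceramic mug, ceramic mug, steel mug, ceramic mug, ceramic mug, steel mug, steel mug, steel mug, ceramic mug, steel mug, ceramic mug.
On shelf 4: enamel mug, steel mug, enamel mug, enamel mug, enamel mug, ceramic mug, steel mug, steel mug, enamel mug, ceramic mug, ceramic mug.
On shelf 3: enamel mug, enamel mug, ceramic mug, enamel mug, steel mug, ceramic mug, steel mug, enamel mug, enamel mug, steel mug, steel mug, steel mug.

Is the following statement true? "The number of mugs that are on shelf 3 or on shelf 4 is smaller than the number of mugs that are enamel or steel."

True

mugs on shelf 3 or on shelf 4: 23.
mugs that are enamel or steel: 24.
The claim requires 23 < 24, which holds.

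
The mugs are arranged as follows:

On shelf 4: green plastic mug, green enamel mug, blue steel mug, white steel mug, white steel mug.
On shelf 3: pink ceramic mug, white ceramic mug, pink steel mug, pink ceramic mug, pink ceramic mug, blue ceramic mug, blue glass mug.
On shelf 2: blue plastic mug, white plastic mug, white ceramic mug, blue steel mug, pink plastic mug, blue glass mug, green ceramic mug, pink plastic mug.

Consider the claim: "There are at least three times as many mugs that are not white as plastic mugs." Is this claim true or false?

There are 15 mugs that are not white.
There are 5 plastic mugs.
The claim requires 15 ≥ 3 × 5 = 15, which holds.

True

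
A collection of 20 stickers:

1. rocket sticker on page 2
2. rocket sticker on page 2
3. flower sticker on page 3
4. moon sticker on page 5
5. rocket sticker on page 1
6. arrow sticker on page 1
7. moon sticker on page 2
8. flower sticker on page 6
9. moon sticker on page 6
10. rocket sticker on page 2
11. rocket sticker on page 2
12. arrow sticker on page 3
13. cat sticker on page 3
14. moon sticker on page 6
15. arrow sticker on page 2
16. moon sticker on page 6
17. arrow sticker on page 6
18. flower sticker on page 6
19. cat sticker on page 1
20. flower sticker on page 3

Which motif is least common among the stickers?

cat

Counts by motif: rocket 5, moon 5, flower 4, arrow 4, cat 2.
The minimum is 2, held uniquely by cat.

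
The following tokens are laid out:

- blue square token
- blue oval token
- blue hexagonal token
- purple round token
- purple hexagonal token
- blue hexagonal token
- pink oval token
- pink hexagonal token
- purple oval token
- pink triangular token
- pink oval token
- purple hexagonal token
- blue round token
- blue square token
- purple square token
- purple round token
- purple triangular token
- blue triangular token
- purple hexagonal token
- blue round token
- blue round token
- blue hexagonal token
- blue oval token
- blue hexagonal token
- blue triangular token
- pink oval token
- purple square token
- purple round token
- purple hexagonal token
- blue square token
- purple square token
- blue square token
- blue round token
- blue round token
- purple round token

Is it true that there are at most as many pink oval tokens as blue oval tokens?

pink oval tokens: 3.
blue oval tokens: 2.
The claim requires 3 ≤ 2, which does not hold.

False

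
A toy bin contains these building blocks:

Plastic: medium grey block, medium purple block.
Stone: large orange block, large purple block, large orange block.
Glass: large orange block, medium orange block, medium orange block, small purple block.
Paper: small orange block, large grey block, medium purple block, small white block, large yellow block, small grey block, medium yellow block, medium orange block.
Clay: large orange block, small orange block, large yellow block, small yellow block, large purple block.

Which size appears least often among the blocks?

Counts by size: large 9, medium 7, small 6.
The minimum is 6, held uniquely by small.

small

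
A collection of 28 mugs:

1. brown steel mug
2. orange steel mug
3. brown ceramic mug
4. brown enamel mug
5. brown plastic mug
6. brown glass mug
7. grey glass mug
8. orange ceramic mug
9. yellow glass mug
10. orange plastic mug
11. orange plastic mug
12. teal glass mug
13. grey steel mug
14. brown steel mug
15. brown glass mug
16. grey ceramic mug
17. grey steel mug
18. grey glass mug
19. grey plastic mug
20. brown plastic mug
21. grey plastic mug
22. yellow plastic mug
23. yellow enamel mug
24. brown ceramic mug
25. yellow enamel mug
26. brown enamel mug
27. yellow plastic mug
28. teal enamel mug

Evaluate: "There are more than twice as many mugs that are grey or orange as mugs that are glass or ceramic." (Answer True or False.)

False

|mugs that are grey or orange| = 11.
|mugs that are glass or ceramic| = 10.
The claim requires 11 > 2 × 10 = 20, which does not hold.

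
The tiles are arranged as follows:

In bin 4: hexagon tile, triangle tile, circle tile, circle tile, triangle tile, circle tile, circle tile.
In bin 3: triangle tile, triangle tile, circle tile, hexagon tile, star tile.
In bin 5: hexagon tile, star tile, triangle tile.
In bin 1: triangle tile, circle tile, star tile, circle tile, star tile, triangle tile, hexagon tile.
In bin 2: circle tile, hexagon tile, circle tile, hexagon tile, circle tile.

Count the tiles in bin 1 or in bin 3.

in bin 1: 7; in bin 3: 5; together 7 + 5 = 12.

12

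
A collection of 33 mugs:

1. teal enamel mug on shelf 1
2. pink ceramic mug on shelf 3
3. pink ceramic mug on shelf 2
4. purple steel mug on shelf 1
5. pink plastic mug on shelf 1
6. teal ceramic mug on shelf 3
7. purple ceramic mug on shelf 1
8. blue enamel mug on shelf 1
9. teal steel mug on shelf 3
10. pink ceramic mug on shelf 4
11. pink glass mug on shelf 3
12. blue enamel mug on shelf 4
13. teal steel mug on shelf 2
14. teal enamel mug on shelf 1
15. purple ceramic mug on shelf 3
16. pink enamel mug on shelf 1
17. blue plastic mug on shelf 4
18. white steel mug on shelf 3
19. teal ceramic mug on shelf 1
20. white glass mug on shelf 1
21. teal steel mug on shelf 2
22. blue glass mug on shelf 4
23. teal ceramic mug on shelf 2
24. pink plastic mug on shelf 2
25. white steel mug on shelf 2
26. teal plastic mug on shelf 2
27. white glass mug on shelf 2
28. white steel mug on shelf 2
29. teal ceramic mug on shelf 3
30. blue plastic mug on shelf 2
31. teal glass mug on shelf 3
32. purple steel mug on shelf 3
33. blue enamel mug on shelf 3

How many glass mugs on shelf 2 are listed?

1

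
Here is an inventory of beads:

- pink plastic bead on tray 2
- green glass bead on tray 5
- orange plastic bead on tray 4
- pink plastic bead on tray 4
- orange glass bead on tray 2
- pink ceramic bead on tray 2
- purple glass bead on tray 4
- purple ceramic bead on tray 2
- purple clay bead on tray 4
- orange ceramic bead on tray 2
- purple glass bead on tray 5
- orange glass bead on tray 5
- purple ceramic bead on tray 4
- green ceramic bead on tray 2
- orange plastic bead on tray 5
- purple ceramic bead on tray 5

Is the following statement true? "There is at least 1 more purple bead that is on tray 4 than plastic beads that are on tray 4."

True

There are 3 purple beads on tray 4.
There are 2 plastic beads on tray 4.
The claim requires 3 − 2 = 1 ≥ 1, which holds.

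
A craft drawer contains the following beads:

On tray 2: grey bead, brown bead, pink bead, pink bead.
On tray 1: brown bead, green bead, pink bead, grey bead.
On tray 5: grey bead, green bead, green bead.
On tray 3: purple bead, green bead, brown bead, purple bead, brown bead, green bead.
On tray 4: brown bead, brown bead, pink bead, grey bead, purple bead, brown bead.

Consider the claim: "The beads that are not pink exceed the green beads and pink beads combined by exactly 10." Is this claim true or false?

|beads that are not pink| = 19.
green beads: 5; pink beads: 4; combined: 5 + 4 = 9.
The claim requires 19 − 9 (= 10) to equal 10, which holds.

True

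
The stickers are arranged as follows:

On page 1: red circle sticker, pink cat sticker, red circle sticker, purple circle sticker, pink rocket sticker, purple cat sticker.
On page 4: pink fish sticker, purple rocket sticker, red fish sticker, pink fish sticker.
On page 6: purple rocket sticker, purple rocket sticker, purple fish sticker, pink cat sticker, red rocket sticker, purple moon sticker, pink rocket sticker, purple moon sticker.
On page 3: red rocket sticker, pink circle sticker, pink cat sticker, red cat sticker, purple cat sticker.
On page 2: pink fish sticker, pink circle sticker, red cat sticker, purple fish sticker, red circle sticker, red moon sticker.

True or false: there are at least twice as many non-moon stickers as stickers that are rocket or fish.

True

non-moon stickers: 26.
stickers that are rocket or fish: 13.
The claim requires 26 ≥ 2 × 13 = 26, which holds.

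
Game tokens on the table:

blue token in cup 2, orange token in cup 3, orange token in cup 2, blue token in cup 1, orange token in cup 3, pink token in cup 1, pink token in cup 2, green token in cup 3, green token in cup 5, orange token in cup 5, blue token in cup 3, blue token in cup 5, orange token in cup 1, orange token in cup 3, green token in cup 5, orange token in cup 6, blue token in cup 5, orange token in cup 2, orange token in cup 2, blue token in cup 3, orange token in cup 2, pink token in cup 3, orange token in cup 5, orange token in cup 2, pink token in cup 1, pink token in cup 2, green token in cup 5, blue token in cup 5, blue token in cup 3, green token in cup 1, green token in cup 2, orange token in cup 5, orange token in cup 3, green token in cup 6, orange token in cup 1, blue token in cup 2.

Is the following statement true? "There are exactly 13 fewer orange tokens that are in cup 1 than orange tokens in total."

True

|orange tokens in cup 1| = 2.
|orange tokens| = 15.
The claim requires 15 − 2 (= 13) to equal 13, which holds.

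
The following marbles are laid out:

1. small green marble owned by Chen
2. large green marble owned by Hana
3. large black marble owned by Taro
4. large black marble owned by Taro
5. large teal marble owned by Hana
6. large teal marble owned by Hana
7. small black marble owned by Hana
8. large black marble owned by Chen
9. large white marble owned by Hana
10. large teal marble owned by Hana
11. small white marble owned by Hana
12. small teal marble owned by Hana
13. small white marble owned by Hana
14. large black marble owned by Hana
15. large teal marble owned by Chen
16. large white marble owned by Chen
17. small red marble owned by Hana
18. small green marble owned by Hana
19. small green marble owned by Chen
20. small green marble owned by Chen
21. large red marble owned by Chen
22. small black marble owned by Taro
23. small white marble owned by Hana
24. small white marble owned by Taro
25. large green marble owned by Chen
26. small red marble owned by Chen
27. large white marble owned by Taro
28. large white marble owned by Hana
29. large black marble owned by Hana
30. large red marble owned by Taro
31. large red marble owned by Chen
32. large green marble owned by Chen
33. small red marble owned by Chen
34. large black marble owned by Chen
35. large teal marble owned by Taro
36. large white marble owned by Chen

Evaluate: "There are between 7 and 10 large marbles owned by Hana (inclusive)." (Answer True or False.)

large marbles owned by Hana: 8.
The claim requires 7 ≤ 8 ≤ 10, which holds.

True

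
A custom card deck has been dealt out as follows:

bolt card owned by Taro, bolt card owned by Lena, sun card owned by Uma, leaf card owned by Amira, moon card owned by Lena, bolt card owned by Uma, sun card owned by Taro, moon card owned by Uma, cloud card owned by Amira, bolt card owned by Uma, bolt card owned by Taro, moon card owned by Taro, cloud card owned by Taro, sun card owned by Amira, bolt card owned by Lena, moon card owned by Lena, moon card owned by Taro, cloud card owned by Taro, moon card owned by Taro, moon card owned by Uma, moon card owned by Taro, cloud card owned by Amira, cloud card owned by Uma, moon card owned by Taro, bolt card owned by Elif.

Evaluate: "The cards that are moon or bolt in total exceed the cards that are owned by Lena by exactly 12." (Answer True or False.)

True

cards that are moon or bolt: 16.
cards owned by Lena: 4.
The claim requires 16 − 4 (= 12) to equal 12, which holds.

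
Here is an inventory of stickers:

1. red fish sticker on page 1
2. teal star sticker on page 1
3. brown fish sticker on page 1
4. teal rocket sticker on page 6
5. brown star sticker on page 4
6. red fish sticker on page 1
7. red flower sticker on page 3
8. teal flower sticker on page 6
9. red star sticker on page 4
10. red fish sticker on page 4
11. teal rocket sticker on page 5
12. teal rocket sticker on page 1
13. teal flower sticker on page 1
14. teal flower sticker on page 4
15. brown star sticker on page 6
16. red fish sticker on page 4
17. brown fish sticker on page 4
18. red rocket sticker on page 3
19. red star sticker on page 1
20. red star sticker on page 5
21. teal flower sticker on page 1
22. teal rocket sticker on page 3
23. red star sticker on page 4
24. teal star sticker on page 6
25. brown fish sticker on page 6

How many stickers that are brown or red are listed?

brown: 5; red: 10; together 5 + 10 = 15.

15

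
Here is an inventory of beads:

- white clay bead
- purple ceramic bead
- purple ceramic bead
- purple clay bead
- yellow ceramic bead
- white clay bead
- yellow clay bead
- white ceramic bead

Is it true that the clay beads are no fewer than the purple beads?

There are 4 clay beads.
There are 3 purple beads.
The claim requires 4 ≥ 3, which holds.

True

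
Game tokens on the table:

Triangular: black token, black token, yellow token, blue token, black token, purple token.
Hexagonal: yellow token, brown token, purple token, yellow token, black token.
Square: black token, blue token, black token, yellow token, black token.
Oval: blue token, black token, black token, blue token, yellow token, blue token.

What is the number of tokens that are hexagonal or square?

hexagonal: 5; square: 5; together 5 + 5 = 10.

10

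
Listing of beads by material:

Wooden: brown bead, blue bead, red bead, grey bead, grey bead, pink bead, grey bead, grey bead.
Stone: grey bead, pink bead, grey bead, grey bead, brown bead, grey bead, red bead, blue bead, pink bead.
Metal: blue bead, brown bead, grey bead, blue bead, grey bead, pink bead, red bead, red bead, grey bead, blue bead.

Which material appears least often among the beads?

Counts by material: metal 10, stone 9, wooden 8.
The minimum is 8, held uniquely by wooden.

wooden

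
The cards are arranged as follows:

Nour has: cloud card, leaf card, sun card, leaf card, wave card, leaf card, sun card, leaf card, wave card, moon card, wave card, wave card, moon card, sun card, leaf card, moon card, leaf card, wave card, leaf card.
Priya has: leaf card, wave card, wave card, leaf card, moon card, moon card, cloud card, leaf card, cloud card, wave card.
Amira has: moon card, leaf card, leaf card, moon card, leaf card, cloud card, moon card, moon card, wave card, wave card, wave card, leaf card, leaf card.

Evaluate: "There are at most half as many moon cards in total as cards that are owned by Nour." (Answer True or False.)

True

moon cards: 9.
cards owned by Nour: 19.
The claim requires 2 × 9 = 18 ≤ 19, which holds.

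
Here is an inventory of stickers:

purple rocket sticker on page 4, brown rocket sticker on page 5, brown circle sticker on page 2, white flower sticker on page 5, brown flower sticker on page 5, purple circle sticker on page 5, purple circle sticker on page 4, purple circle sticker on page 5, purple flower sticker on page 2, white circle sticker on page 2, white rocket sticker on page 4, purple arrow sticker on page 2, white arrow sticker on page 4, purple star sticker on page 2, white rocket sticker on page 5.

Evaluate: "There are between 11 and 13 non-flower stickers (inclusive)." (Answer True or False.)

True

non-flower stickers: 12.
The claim requires 11 ≤ 12 ≤ 13, which holds.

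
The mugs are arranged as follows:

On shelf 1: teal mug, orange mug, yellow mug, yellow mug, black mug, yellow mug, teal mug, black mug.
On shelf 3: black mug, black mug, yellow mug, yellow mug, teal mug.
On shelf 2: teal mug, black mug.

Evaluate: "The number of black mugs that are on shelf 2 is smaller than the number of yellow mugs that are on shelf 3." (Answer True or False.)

black mugs on shelf 2: 1.
yellow mugs on shelf 3: 2.
The claim requires 1 < 2, which holds.

True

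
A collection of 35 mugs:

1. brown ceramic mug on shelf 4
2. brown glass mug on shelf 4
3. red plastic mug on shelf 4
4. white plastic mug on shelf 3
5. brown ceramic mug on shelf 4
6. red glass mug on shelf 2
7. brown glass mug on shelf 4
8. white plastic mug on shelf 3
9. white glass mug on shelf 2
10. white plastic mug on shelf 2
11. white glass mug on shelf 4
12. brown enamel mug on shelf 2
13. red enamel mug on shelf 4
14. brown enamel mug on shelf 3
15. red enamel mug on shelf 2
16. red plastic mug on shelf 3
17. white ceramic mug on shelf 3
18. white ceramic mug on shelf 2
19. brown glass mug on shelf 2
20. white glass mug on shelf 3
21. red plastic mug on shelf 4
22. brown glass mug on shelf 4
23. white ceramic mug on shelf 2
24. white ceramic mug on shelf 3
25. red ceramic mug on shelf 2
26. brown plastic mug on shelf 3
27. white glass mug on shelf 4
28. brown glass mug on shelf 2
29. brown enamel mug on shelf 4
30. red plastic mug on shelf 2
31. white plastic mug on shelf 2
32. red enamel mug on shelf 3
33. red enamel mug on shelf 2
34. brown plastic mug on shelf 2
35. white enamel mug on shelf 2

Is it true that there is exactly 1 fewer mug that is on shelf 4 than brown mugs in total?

True

|mugs on shelf 4| = 11.
|brown mugs| = 12.
The claim requires 12 − 11 (= 1) to equal 1, which holds.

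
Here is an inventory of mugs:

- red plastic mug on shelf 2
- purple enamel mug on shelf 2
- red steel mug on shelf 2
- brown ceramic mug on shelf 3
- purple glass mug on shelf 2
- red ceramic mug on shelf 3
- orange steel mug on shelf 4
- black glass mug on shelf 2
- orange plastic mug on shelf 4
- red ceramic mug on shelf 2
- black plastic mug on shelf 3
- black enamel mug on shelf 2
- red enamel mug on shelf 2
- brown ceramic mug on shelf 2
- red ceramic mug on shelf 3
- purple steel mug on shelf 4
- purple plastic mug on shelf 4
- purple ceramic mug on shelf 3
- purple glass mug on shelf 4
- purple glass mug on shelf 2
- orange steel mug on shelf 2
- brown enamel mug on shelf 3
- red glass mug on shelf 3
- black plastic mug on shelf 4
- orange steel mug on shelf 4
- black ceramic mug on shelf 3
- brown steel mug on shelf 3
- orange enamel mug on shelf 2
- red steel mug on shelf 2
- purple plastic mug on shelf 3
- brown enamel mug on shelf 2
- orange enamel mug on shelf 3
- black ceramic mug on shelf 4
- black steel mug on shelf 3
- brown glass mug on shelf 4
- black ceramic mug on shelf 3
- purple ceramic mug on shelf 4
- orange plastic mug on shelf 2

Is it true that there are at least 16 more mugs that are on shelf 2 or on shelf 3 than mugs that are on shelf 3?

False

There are 28 mugs on shelf 2 or on shelf 3.
There are 13 mugs on shelf 3.
The claim requires 28 − 13 = 15 ≥ 16, which does not hold.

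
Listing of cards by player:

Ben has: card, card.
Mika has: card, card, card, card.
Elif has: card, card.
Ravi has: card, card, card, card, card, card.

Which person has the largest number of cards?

Counts by player: Ravi→6, Mika→4, Elif→2, Ben→2.
The maximum is 6, held uniquely by Ravi.

Ravi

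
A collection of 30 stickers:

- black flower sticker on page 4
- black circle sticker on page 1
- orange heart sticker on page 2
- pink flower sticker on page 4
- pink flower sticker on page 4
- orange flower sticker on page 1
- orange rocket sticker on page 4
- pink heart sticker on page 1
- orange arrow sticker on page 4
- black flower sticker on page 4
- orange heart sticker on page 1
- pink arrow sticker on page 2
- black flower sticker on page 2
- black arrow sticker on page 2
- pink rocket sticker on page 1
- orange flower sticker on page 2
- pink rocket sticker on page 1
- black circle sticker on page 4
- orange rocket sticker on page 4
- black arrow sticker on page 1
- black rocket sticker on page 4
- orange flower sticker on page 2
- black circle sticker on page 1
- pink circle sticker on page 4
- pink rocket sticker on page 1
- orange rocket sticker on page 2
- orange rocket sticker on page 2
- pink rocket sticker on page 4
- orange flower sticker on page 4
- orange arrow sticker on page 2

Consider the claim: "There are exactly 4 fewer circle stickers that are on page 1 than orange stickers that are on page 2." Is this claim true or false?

|circle stickers on page 1| = 2.
|orange stickers on page 2| = 6.
The claim requires 6 − 2 (= 4) to equal 4, which holds.

True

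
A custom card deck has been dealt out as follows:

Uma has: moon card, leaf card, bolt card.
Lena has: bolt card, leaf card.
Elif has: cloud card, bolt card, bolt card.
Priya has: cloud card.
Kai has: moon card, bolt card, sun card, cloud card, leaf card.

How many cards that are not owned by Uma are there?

11

Total cards: 14; with the excluded value: 3; remaining 14 − 3 = 11.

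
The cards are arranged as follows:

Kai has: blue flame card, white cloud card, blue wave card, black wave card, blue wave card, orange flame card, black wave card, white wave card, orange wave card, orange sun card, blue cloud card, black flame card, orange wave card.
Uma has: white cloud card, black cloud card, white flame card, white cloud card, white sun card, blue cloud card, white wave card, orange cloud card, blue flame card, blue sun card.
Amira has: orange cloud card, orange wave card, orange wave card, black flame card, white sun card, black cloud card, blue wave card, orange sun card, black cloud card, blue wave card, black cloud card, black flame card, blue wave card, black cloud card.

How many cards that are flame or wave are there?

20

flame: 7; wave: 13; together 7 + 13 = 20.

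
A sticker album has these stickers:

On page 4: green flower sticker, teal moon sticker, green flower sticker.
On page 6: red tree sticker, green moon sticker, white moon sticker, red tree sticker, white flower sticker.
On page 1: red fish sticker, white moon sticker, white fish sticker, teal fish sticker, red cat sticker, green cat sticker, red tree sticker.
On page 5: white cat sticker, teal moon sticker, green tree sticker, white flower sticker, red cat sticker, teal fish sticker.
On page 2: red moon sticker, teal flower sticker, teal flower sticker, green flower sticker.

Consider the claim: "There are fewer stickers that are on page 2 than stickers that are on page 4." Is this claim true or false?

False

stickers on page 2: 4.
stickers on page 4: 3.
The claim requires 4 < 3, which does not hold.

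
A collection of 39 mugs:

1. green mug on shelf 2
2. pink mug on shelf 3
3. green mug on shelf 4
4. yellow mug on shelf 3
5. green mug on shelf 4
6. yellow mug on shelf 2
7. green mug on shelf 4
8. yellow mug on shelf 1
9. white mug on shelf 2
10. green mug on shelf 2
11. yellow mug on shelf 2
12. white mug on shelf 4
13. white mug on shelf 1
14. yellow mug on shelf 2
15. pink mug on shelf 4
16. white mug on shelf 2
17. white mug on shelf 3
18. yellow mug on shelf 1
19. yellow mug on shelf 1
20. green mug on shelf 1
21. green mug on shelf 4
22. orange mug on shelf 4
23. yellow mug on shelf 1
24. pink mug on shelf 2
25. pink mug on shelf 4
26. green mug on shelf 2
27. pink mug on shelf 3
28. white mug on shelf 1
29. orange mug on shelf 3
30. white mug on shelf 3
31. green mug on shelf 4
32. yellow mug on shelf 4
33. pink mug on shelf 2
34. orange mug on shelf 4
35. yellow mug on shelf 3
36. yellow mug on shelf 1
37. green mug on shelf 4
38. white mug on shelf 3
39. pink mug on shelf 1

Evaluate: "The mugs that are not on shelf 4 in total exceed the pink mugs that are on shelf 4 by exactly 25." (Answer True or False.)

|mugs that are not on shelf 4| = 27.
|pink mugs on shelf 4| = 2.
The claim requires 27 − 2 (= 25) to equal 25, which holds.

True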